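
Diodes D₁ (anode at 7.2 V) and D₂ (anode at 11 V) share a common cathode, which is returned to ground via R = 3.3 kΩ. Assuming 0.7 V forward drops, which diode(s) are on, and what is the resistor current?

Only D₂ conducts; I_R ≈ 3.1 mA

Assume both conduct. Then node N would need to be at both 7.2−0.7 = 6.5 V and 11−0.7 = 10.3 V, which is impossible.
Assume only D₂ conducts: V_N = 11 − 0.7 = 10.3 V, so I_R = 10.3/3.3 = 3.12 mA.
Check D₁: its anode-to-cathode voltage is 7.2 − 10.3 = -3.1 V < 0.7 V, so it is off. The assumption is consistent.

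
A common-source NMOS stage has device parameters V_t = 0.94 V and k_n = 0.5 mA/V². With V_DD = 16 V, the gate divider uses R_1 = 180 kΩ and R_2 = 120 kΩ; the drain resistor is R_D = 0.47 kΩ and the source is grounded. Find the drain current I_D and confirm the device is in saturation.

V_G = V_DD·R_2/(R_1+R_2) = 16×120/300 = 6.4 V. With the source grounded, V_GS = V_G = 6.4 V.
Assume saturation: I_D = (k_n/2)(V_GS − V_t)² = (0.5/2)×(6.4 − 0.94)² = 0.25×5.46² = 7.45 mA.
V_DS = V_DD − I_D·R_D = 16 − 7.45×0.47 = 12.5 V.
Saturation requires V_DS ≥ V_GS − V_t = 5.46 V; 12.5 ≥ 5.46 ✓.

I_D ≈ 7.5 mA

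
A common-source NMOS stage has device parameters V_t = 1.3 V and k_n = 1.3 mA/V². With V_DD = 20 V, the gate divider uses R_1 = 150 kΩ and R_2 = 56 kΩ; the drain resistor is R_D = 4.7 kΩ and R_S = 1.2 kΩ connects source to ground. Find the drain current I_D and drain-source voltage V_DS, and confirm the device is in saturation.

V_G = V_DD·R_2/(R_1+R_2) = 20×56/206 = 5.44 V.
Assume saturation: I_D = (k_n/2)(V_GS − V_t)² with V_GS = V_G − I_D·R_S = 5.44 − 1.2·I_D.
Substituting gives 0.936·I_D² − 7.45·I_D + 11.1 = 0, with roots I_D = 1.99 or 5.97 mA.
The root I_D = 5.97 mA gives V_GS = -1.73 V ≤ V_t, so take I_D = 1.99 mA.
Then V_GS = 3.05 V and V_DS = V_DD − I_D(R_D+R_S) = 20 − 1.99×5.9 = 8.26 V.
Saturation requires V_DS ≥ V_GS − V_t = 1.75 V; 8.26 ≥ 1.75 ✓.

I_D ≈ 2 mA, V_DS ≈ 8.3 V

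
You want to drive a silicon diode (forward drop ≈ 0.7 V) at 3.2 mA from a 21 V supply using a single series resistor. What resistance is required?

The resistor drops V_S − V_D = 21 − 0.7 = 20.3 V at 3.2 mA.
R = 20.3 V / 3.2 mA = 6.34 kΩ.

R ≈ 6.3 kΩ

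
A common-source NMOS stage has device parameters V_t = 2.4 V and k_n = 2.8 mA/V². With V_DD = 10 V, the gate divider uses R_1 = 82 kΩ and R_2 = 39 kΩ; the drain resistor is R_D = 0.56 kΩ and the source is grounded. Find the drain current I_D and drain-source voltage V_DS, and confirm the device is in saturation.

V_G = V_DD·R_2/(R_1+R_2) = 10×39/121 = 3.22 V. With the source grounded, V_GS = V_G = 3.22 V.
Assume saturation: I_D = (k_n/2)(V_GS − V_t)² = (2.8/2)×(3.22 − 2.4)² = 1.4×0.823² = 0.949 mA.
V_DS = V_DD − I_D·R_D = 10 − 0.949×0.56 = 9.47 V.
Saturation requires V_DS ≥ V_GS − V_t = 0.823 V; 9.47 ≥ 0.823 ✓.

I_D ≈ 0.95 mA, V_DS ≈ 9.5 V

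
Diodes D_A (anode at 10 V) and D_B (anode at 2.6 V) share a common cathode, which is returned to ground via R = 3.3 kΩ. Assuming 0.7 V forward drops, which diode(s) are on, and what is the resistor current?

Only D_A conducts; I_R ≈ 2.8 mA

Assume both conduct. Then node N would need to be at both 10−0.7 = 9.3 V and 2.6−0.7 = 1.9 V, which is impossible.
Assume only D_A conducts: V_N = 10 − 0.7 = 9.3 V, so I_R = 9.3/3.3 = 2.82 mA.
Check D_B: its anode-to-cathode voltage is 2.6 − 9.3 = -6.7 V < 0.7 V, so it is off. The assumption is consistent.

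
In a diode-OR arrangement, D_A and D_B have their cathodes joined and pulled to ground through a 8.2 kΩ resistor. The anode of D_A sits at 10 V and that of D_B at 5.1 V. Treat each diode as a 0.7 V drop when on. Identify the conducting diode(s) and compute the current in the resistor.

Only D_A conducts; I_R ≈ 1.1 mA

Assume both conduct. Then node N would need to be at both 10−0.7 = 9.3 V and 5.1−0.7 = 4.4 V, which is impossible.
Assume only D_A conducts: V_N = 10 − 0.7 = 9.3 V, so I_R = 9.3/8.2 = 1.13 mA.
Check D_B: its anode-to-cathode voltage is 5.1 − 9.3 = -4.2 V < 0.7 V, so it is off. The assumption is consistent.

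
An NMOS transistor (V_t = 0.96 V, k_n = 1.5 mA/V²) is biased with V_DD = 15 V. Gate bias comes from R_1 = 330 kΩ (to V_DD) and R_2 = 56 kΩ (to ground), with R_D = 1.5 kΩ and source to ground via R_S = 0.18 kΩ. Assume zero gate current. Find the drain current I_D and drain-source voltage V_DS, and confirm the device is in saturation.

V_G = V_DD·R_2/(R_1+R_2) = 15×56/386 = 2.18 V.
Assume saturation: I_D = (k_n/2)(V_GS − V_t)² with V_GS = V_G − I_D·R_S = 2.18 − 0.18·I_D.
Substituting gives 0.0243·I_D² − 1.33·I_D + 1.11 = 0, with roots I_D = 0.848 or 53.8 mA.
The root I_D = 53.8 mA gives V_GS = -7.51 V ≤ V_t, so take I_D = 0.848 mA.
Then V_GS = 2.02 V and V_DS = V_DD − I_D(R_D+R_S) = 15 − 0.848×1.68 = 13.6 V.
Saturation requires V_DS ≥ V_GS − V_t = 1.06 V; 13.6 ≥ 1.06 ✓.

I_D ≈ 0.85 mA, V_DS ≈ 14 V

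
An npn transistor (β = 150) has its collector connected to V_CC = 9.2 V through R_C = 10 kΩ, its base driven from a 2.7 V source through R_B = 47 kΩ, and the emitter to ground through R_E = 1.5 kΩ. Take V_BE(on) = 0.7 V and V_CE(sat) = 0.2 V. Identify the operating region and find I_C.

Assume active: I_B = (2.7 − 0.7)/(47 + 151×1.5) = 0.00731 mA, I_C = β·I_B = 1.1 mA.
Then V_CE = 9.2 − 1.1×10 − 1.1×1.5 = -3.43 V < 0.2 V — the active assumption fails.
Re-solve with V_CE = 0.2 V. KCL at the emitter: V_E/R_E = (V_BB−0.7−V_E)/R_B + (V_CC−0.2−V_E)/R_C, giving V_E = 1.2 V.
I_C = (V_CC − 0.2 − V_E)/R_C = (9 − 1.2)/10 = 0.78 mA.
Check: I_B = (2 − 1.2)/47 = 0.0171 mA, and β·I_B = 2.57 mA > I_C, confirming saturation.

saturation; I_C ≈ 0.78 mA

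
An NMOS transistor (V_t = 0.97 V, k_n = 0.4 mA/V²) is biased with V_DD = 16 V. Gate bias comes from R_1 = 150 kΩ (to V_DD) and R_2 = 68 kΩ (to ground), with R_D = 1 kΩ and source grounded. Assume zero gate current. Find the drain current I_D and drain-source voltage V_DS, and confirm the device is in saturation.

I_D ≈ 3.2 mA, V_DS ≈ 13 V

V_G = V_DD·R_2/(R_1+R_2) = 16×68/218 = 4.99 V. With the source grounded, V_GS = V_G = 4.99 V.
Assume saturation: I_D = (k_n/2)(V_GS − V_t)² = (0.4/2)×(4.99 − 0.97)² = 0.2×4.02² = 3.23 mA.
V_DS = V_DD − I_D·R_D = 16 − 3.23×1 = 12.8 V.
Saturation requires V_DS ≥ V_GS − V_t = 4.02 V; 12.8 ≥ 4.02 ✓.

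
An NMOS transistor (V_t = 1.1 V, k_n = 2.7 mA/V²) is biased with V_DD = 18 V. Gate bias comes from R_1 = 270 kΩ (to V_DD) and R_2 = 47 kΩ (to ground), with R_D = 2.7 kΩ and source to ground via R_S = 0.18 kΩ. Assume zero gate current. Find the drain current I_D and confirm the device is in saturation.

V_G = V_DD·R_2/(R_1+R_2) = 18×47/317 = 2.67 V.
Assume saturation: I_D = (k_n/2)(V_GS − V_t)² with V_GS = V_G − I_D·R_S = 2.67 − 0.18·I_D.
Substituting gives 0.0437·I_D² − 1.76·I_D + 3.32 = 0, with roots I_D = 1.98 or 38.3 mA.
The root I_D = 38.3 mA gives V_GS = -4.23 V ≤ V_t, so take I_D = 1.98 mA.
Then V_GS = 2.31 V and V_DS = V_DD − I_D(R_D+R_S) = 18 − 1.98×2.88 = 12.3 V.
Saturation requires V_DS ≥ V_GS − V_t = 1.21 V; 12.3 ≥ 1.21 ✓.

I_D ≈ 2 mA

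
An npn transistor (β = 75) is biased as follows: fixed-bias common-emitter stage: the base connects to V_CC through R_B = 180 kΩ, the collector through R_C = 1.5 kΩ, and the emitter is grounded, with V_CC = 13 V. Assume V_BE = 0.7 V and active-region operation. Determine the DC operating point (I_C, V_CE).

I_C ≈ 5.1 mA, V_CE ≈ 5.3 V

Base loop: V_CC = I_B·R_B + V_BE, so I_B = (13 − 0.7)/180 kΩ = 0.0683 mA.
In the active region I_C = β·I_B = 75 × 0.0683 = 5.13 mA.
Collector loop: V_CE = V_CC − I_C·R_C = 13 − 5.13×1.5 = 5.31 V.
Since V_CE = 5.31 V > V_CE(sat) ≈ 0.2 V, the transistor is in the active region as assumed.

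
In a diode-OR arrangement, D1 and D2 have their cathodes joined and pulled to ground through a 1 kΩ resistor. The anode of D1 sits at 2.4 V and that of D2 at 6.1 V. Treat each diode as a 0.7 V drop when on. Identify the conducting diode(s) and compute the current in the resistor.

Only D2 conducts; I_R ≈ 5.4 mA

Assume both conduct. Then node N would need to be at both 2.4−0.7 = 1.7 V and 6.1−0.7 = 5.4 V, which is impossible.
Assume only D2 conducts: V_N = 6.1 − 0.7 = 5.4 V, so I_R = 5.4/1 = 5.4 mA.
Check D1: its anode-to-cathode voltage is 2.4 − 5.4 = -3 V < 0.7 V, so it is off. The assumption is consistent.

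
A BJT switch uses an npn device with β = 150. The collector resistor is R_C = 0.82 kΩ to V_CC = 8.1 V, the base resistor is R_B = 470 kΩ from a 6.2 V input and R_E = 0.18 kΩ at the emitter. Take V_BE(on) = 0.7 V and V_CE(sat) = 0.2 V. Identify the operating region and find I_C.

Assume active. Base-emitter loop: I_B = (V_BB − V_BE)/(R_B + (β+1)R_E) = (6.2 − 0.7)/(470 + 151×0.18) = 0.0111 mA.
I_C = β·I_B = 150×0.0111 = 1.66 mA.
V_CE = V_CC − I_C·R_C − I_E·R_E = 8.1 − 1.66×0.82 − 1.67×0.18 = 6.44 V > V_CE(sat), so the active-region assumption holds.

active; I_C ≈ 1.7 mA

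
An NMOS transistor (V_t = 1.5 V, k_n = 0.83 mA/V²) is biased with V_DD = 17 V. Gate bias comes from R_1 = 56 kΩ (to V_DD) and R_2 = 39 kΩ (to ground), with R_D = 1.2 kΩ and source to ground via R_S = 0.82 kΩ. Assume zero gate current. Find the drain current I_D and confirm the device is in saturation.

I_D ≈ 3.3 mA

V_G = V_DD·R_2/(R_1+R_2) = 17×39/95 = 6.98 V.
Assume saturation: I_D = (k_n/2)(V_GS − V_t)² with V_GS = V_G − I_D·R_S = 6.98 − 0.82·I_D.
Substituting gives 0.279·I_D² − 4.73·I_D + 12.5 = 0, with roots I_D = 3.26 or 13.7 mA.
The root I_D = 13.7 mA gives V_GS = -4.24 V ≤ V_t, so take I_D = 3.26 mA.
Then V_GS = 4.3 V and V_DS = V_DD − I_D(R_D+R_S) = 17 − 3.26×2.02 = 10.4 V.
Saturation requires V_DS ≥ V_GS − V_t = 2.8 V; 10.4 ≥ 2.8 ✓.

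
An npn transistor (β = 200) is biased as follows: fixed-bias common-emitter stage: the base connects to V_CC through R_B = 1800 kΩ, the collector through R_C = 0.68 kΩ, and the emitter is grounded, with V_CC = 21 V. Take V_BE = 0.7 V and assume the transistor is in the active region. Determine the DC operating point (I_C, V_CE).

I_C ≈ 2.3 mA, V_CE ≈ 19 V

Base loop: V_CC = I_B·R_B + V_BE, so I_B = (21 − 0.7)/1800 kΩ = 0.0113 mA.
In the active region I_C = β·I_B = 200 × 0.0113 = 2.26 mA.
Collector loop: V_CE = V_CC − I_C·R_C = 21 − 2.26×0.68 = 19.5 V.
Since V_CE = 19.5 V > V_CE(sat) ≈ 0.2 V, the transistor is in the active region as assumed.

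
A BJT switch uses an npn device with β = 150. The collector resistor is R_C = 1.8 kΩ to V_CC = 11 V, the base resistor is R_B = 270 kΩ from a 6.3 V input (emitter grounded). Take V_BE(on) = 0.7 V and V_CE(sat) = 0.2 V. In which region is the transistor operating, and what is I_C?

Assume active. Base-emitter loop: I_B = (V_BB − V_BE)/R_B = (6.3 − 0.7)/270 = 0.0207 mA.
I_C = β·I_B = 150×0.0207 = 3.11 mA.
V_CE = V_CC − I_C·R_C = 11 − 3.11×1.8 = 5.4 V > V_CE(sat), so the active-region assumption holds.

active; I_C ≈ 3.1 mA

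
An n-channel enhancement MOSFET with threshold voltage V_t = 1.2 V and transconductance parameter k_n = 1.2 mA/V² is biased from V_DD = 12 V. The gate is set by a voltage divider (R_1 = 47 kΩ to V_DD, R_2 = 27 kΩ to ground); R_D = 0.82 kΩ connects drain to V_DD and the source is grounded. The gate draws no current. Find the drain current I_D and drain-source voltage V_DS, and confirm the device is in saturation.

I_D ≈ 6.1 mA, V_DS ≈ 7 V

V_G = V_DD·R_2/(R_1+R_2) = 12×27/74 = 4.38 V. With the source grounded, V_GS = V_G = 4.38 V.
Assume saturation: I_D = (k_n/2)(V_GS − V_t)² = (1.2/2)×(4.38 − 1.2)² = 0.6×3.18² = 6.06 mA.
V_DS = V_DD − I_D·R_D = 12 − 6.06×0.82 = 7.03 V.
Saturation requires V_DS ≥ V_GS − V_t = 3.18 V; 7.03 ≥ 3.18 ✓.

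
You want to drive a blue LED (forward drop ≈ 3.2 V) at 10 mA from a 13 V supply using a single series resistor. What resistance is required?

The resistor drops V_S − V_D = 13 − 3.2 = 9.8 V at 10 mA.
R = 9.8 V / 10 mA = 0.98 kΩ.

R ≈ 0.98 kΩ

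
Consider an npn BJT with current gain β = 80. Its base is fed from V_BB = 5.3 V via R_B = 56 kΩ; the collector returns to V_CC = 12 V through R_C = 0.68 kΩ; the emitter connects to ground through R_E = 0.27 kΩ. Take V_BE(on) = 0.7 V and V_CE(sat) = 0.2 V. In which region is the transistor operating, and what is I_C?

Assume active. Base-emitter loop: I_B = (V_BB − V_BE)/(R_B + (β+1)R_E) = (5.3 − 0.7)/(56 + 81×0.27) = 0.0591 mA.
I_C = β·I_B = 80×0.0591 = 4.73 mA.
V_CE = V_CC − I_C·R_C − I_E·R_E = 12 − 4.73×0.68 − 4.78×0.27 = 7.49 V > V_CE(sat), so the active-region assumption holds.

active; I_C ≈ 4.7 mA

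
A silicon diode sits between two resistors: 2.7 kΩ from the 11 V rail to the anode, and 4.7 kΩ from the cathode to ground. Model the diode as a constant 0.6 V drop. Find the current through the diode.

The two resistors are in series with the diode, so KVL gives 11 = I·2.7 + 0.6 + I·4.7.
I = (11 − 0.6) / (2.7 + 4.7) kΩ = 10.4 / 7.4 = 1.41 mA.

I ≈ 1.4 mA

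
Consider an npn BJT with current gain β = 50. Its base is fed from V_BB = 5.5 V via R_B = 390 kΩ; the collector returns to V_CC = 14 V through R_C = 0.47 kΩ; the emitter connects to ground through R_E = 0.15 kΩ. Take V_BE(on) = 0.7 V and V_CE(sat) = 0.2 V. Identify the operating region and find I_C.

active; I_C ≈ 0.6 mA

Assume active. Base-emitter loop: I_B = (V_BB − V_BE)/(R_B + (β+1)R_E) = (5.5 − 0.7)/(390 + 51×0.15) = 0.0121 mA.
I_C = β·I_B = 50×0.0121 = 0.604 mA.
V_CE = V_CC − I_C·R_C − I_E·R_E = 14 − 0.604×0.47 − 0.616×0.15 = 13.6 V > V_CE(sat), so the active-region assumption holds.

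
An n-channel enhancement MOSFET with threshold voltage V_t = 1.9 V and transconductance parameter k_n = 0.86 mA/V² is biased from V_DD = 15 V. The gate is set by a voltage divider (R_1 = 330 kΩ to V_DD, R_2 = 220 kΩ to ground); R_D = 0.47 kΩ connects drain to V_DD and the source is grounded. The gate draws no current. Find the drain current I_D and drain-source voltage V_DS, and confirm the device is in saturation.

I_D ≈ 7.2 mA, V_DS ≈ 12 V

V_G = V_DD·R_2/(R_1+R_2) = 15×220/550 = 6 V. With the source grounded, V_GS = V_G = 6 V.
Assume saturation: I_D = (k_n/2)(V_GS − V_t)² = (0.86/2)×(6 − 1.9)² = 0.43×4.1² = 7.23 mA.
V_DS = V_DD − I_D·R_D = 15 − 7.23×0.47 = 11.6 V.
Saturation requires V_DS ≥ V_GS − V_t = 4.1 V; 11.6 ≥ 4.1 ✓.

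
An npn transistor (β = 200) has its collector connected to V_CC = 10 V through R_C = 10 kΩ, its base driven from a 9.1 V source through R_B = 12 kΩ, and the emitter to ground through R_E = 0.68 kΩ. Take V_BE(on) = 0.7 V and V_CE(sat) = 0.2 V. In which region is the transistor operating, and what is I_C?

saturation; I_C ≈ 0.88 mA

Assume active: I_B = (9.1 − 0.7)/(12 + 201×0.68) = 0.0565 mA, I_C = β·I_B = 11.3 mA.
Then V_CE = 10 − 11.3×10 − 11.4×0.68 = -111 V < 0.2 V — the active assumption fails.
Re-solve with V_CE = 0.2 V. KCL at the emitter: V_E/R_E = (V_BB−0.7−V_E)/R_B + (V_CC−0.2−V_E)/R_C, giving V_E = 1.02 V.
I_C = (V_CC − 0.2 − V_E)/R_C = (9.8 − 1.02)/10 = 0.878 mA.
Check: I_B = (8.4 − 1.02)/12 = 0.615 mA, and β·I_B = 123 mA > I_C, confirming saturation.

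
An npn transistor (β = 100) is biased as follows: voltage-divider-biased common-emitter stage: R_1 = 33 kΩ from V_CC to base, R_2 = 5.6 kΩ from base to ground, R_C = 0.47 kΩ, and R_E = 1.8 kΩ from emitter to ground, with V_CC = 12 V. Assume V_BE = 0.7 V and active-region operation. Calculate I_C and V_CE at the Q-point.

I_C ≈ 0.56 mA, V_CE ≈ 11 V

Thevenize the base divider: V_Th = V_CC·R_2/(R_1+R_2) = 12×5.6/38.6 = 1.74 V, R_Th = R_1‖R_2 = 4.79 kΩ.
Base-emitter loop: V_Th = I_B·R_Th + V_BE + (β+1)I_B·R_E, so I_B = (1.74 − 0.7) / (4.79 + 101×1.8) = 0.00558 mA.
I_C = β·I_B = 100×0.00558 = 0.558 mA, and I_E = (β+1)I_B = 0.563 mA.
V_CE = V_CC − I_C·R_C − I_E·R_E = 12 − 0.558×0.47 − 0.563×1.8 = 10.7 V.
V_CE = 10.7 V > 0.2 V confirms active-region operation.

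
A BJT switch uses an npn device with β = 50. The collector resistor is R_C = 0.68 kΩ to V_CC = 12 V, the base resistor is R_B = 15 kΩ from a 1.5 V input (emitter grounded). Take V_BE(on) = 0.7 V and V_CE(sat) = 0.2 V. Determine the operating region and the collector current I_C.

active; I_C ≈ 2.7 mA

Assume active. Base-emitter loop: I_B = (V_BB − V_BE)/R_B = (1.5 − 0.7)/15 = 0.0533 mA.
I_C = β·I_B = 50×0.0533 = 2.67 mA.
V_CE = V_CC − I_C·R_C = 12 − 2.67×0.68 = 10.2 V > V_CE(sat), so the active-region assumption holds.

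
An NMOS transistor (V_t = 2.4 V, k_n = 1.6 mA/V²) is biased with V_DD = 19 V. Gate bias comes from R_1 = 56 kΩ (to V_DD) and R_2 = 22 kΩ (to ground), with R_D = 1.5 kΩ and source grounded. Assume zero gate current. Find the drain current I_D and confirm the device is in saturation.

I_D ≈ 7 mA

V_G = V_DD·R_2/(R_1+R_2) = 19×22/78 = 5.36 V. With the source grounded, V_GS = V_G = 5.36 V.
Assume saturation: I_D = (k_n/2)(V_GS − V_t)² = (1.6/2)×(5.36 − 2.4)² = 0.8×2.96² = 7 mA.
V_DS = V_DD − I_D·R_D = 19 − 7×1.5 = 8.49 V.
Saturation requires V_DS ≥ V_GS − V_t = 2.96 V; 8.49 ≥ 2.96 ✓.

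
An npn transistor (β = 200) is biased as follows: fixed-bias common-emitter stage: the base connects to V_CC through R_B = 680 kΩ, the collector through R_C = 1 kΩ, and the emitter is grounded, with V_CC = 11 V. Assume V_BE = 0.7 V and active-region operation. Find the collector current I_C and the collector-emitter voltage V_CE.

Base loop: V_CC = I_B·R_B + V_BE, so I_B = (11 − 0.7)/680 kΩ = 0.0151 mA.
In the active region I_C = β·I_B = 200 × 0.0151 = 3.03 mA.
Collector loop: V_CE = V_CC − I_C·R_C = 11 − 3.03×1 = 7.97 V.
Since V_CE = 7.97 V > V_CE(sat) ≈ 0.2 V, the transistor is in the active region as assumed.

I_C ≈ 3 mA, V_CE ≈ 8 V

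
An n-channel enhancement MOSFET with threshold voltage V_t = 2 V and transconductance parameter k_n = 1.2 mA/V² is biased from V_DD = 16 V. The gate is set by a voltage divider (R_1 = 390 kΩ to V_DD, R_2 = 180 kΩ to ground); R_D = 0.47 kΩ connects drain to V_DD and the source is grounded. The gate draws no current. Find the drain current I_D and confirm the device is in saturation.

I_D ≈ 5.6 mA

V_G = V_DD·R_2/(R_1+R_2) = 16×180/570 = 5.05 V. With the source grounded, V_GS = V_G = 5.05 V.
Assume saturation: I_D = (k_n/2)(V_GS − V_t)² = (1.2/2)×(5.05 − 2)² = 0.6×3.05² = 5.59 mA.
V_DS = V_DD − I_D·R_D = 16 − 5.59×0.47 = 13.4 V.
Saturation requires V_DS ≥ V_GS − V_t = 3.05 V; 13.4 ≥ 3.05 ✓.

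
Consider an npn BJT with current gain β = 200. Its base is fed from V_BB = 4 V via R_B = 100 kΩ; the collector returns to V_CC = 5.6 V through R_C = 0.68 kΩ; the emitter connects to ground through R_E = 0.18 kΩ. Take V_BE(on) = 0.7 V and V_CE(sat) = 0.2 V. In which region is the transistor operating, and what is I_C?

Assume active. Base-emitter loop: I_B = (V_BB − V_BE)/(R_B + (β+1)R_E) = (4 − 0.7)/(100 + 201×0.18) = 0.0242 mA.
I_C = β·I_B = 200×0.0242 = 4.85 mA.
V_CE = V_CC − I_C·R_C − I_E·R_E = 5.6 − 4.85×0.68 − 4.87×0.18 = 1.43 V > V_CE(sat), so the active-region assumption holds.

active; I_C ≈ 4.8 mA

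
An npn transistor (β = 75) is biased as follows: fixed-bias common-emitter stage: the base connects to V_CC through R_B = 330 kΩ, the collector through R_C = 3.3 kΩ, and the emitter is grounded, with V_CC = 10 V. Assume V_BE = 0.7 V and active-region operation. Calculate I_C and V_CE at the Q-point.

I_C ≈ 2.1 mA, V_CE ≈ 3 V

Base loop: V_CC = I_B·R_B + V_BE, so I_B = (10 − 0.7)/330 kΩ = 0.0282 mA.
In the active region I_C = β·I_B = 75 × 0.0282 = 2.11 mA.
Collector loop: V_CE = V_CC − I_C·R_C = 10 − 2.11×3.3 = 3.03 V.
Since V_CE = 3.03 V > V_CE(sat) ≈ 0.2 V, the transistor is in the active region as assumed.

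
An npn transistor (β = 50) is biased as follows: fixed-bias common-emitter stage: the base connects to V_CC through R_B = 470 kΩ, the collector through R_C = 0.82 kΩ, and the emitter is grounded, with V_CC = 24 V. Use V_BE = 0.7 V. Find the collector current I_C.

I_C ≈ 2.5 mA

Base loop: V_CC = I_B·R_B + V_BE, so I_B = (24 − 0.7)/470 kΩ = 0.0496 mA.
In the active region I_C = β·I_B = 50 × 0.0496 = 2.48 mA.
Collector loop: V_CE = V_CC − I_C·R_C = 24 − 2.48×0.82 = 22 V.
Since V_CE = 22 V > V_CE(sat) ≈ 0.2 V, the transistor is in the active region as assumed.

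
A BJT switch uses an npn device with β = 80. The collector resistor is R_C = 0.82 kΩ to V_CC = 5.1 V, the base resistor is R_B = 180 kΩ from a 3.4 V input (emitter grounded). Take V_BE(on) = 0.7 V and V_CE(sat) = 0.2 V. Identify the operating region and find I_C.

active; I_C ≈ 1.2 mA

Assume active. Base-emitter loop: I_B = (V_BB − V_BE)/R_B = (3.4 − 0.7)/180 = 0.015 mA.
I_C = β·I_B = 80×0.015 = 1.2 mA.
V_CE = V_CC − I_C·R_C = 5.1 − 1.2×0.82 = 4.12 V > V_CE(sat), so the active-region assumption holds.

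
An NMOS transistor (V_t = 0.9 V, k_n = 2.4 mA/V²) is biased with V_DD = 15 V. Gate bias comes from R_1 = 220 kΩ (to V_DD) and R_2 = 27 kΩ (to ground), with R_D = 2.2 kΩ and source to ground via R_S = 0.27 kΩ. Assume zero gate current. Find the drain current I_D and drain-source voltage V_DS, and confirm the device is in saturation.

V_G = V_DD·R_2/(R_1+R_2) = 15×27/247 = 1.64 V.
Assume saturation: I_D = (k_n/2)(V_GS − V_t)² with V_GS = V_G − I_D·R_S = 1.64 − 0.27·I_D.
Substituting gives 0.0875·I_D² − 1.48·I_D + 0.657 = 0, with roots I_D = 0.456 or 16.5 mA.
The root I_D = 16.5 mA gives V_GS = -2.8 V ≤ V_t, so take I_D = 0.456 mA.
Then V_GS = 1.52 V and V_DS = V_DD − I_D(R_D+R_S) = 15 − 0.456×2.47 = 13.9 V.
Saturation requires V_DS ≥ V_GS − V_t = 0.617 V; 13.9 ≥ 0.617 ✓.

I_D ≈ 0.46 mA, V_DS ≈ 14 V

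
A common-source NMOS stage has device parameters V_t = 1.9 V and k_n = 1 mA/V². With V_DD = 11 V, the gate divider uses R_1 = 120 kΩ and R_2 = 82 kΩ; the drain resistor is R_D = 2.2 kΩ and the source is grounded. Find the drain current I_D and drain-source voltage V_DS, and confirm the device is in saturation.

V_G = V_DD·R_2/(R_1+R_2) = 11×82/202 = 4.47 V. With the source grounded, V_GS = V_G = 4.47 V.
Assume saturation: I_D = (k_n/2)(V_GS − V_t)² = (1/2)×(4.47 − 1.9)² = 0.5×2.57² = 3.29 mA.
V_DS = V_DD − I_D·R_D = 11 − 3.29×2.2 = 3.76 V.
Saturation requires V_DS ≥ V_GS − V_t = 2.57 V; 3.76 ≥ 2.57 ✓.

I_D ≈ 3.3 mA, V_DS ≈ 3.8 V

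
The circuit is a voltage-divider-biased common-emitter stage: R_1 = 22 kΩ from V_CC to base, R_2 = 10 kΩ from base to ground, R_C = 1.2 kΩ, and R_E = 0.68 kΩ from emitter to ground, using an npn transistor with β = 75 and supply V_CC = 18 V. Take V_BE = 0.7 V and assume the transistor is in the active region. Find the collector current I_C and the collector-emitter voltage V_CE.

Thevenize the base divider: V_Th = V_CC·R_2/(R_1+R_2) = 18×10/32 = 5.62 V, R_Th = R_1‖R_2 = 6.88 kΩ.
Base-emitter loop: V_Th = I_B·R_Th + V_BE + (β+1)I_B·R_E, so I_B = (5.62 − 0.7) / (6.88 + 76×0.68) = 0.0841 mA.
I_C = β·I_B = 75×0.0841 = 6.31 mA, and I_E = (β+1)I_B = 6.39 mA.
V_CE = V_CC − I_C·R_C − I_E·R_E = 18 − 6.31×1.2 − 6.39×0.68 = 6.08 V.
V_CE = 6.08 V > 0.2 V confirms active-region operation.

I_C ≈ 6.3 mA, V_CE ≈ 6.1 V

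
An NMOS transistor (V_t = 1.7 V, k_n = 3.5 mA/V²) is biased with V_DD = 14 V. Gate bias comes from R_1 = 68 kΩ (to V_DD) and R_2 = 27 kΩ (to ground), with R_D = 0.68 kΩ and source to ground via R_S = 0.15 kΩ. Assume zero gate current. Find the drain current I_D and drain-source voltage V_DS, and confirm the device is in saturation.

I_D ≈ 4.5 mA, V_DS ≈ 10 V

V_G = V_DD·R_2/(R_1+R_2) = 14×27/95 = 3.98 V.
Assume saturation: I_D = (k_n/2)(V_GS − V_t)² with V_GS = V_G − I_D·R_S = 3.98 − 0.15·I_D.
Substituting gives 0.0394·I_D² − 2.2·I_D + 9.09 = 0, with roots I_D = 4.5 or 51.3 mA.
The root I_D = 51.3 mA gives V_GS = -3.71 V ≤ V_t, so take I_D = 4.5 mA.
Then V_GS = 3.3 V and V_DS = V_DD − I_D(R_D+R_S) = 14 − 4.5×0.83 = 10.3 V.
Saturation requires V_DS ≥ V_GS − V_t = 1.6 V; 10.3 ≥ 1.6 ✓.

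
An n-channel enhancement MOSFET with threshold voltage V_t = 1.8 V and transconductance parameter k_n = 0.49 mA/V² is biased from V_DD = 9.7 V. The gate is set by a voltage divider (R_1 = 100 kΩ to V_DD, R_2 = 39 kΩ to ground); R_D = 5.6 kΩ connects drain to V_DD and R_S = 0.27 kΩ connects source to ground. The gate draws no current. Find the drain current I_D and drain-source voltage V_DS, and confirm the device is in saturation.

V_G = V_DD·R_2/(R_1+R_2) = 9.7×39/139 = 2.72 V.
Assume saturation: I_D = (k_n/2)(V_GS − V_t)² with V_GS = V_G − I_D·R_S = 2.72 − 0.27·I_D.
Substituting gives 0.0179·I_D² − 1.12·I_D + 0.208 = 0, with roots I_D = 0.186 or 62.6 mA.
The root I_D = 62.6 mA gives V_GS = -14.2 V ≤ V_t, so take I_D = 0.186 mA.
Then V_GS = 2.67 V and V_DS = V_DD − I_D(R_D+R_S) = 9.7 − 0.186×5.87 = 8.61 V.
Saturation requires V_DS ≥ V_GS − V_t = 0.871 V; 8.61 ≥ 0.871 ✓.

I_D ≈ 0.19 mA, V_DS ≈ 8.6 V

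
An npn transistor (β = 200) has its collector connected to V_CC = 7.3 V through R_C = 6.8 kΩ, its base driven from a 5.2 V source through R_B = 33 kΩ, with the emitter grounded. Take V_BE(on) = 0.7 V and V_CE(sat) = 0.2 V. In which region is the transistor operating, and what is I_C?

saturation; I_C ≈ 1 mA

Assume active: I_B = (5.2 − 0.7)/33 = 0.136 mA, giving I_C = β·I_B = 27.3 mA.
But then V_CE = 7.3 − 27.3×6.8 = -178 V < V_CE(sat) = 0.2 V — impossible in the active region.
So the transistor is saturated. With V_CE = 0.2 V, I_C = (V_CC − 0.2)/R_C = 7.1/6.8 = 1.04 mA.
Check: β·I_B = 27.3 mA > I_C = 1.04 mA, confirming saturation.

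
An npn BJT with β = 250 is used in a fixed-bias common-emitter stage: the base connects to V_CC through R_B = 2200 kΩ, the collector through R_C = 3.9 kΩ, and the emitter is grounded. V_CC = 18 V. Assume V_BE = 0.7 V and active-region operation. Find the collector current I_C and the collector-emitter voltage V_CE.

I_C ≈ 2 mA, V_CE ≈ 10 V

Base loop: V_CC = I_B·R_B + V_BE, so I_B = (18 − 0.7)/2200 kΩ = 0.00786 mA.
In the active region I_C = β·I_B = 250 × 0.00786 = 1.97 mA.
Collector loop: V_CE = V_CC − I_C·R_C = 18 − 1.97×3.9 = 10.3 V.
Since V_CE = 10.3 V > V_CE(sat) ≈ 0.2 V, the transistor is in the active region as assumed.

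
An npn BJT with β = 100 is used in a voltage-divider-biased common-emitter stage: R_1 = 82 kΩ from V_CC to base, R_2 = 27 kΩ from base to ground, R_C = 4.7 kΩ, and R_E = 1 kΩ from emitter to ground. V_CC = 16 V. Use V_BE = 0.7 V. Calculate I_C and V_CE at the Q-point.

I_C ≈ 2.7 mA, V_CE ≈ 0.64 V

Thevenize the base divider: V_Th = V_CC·R_2/(R_1+R_2) = 16×27/109 = 3.96 V, R_Th = R_1‖R_2 = 20.3 kΩ.
Base-emitter loop: V_Th = I_B·R_Th + V_BE + (β+1)I_B·R_E, so I_B = (3.96 − 0.7) / (20.3 + 101×1) = 0.0269 mA.
I_C = β·I_B = 100×0.0269 = 2.69 mA, and I_E = (β+1)I_B = 2.72 mA.
V_CE = V_CC − I_C·R_C − I_E·R_E = 16 − 2.69×4.7 − 2.72×1 = 0.64 V.
V_CE = 0.64 V > 0.2 V confirms active-region operation.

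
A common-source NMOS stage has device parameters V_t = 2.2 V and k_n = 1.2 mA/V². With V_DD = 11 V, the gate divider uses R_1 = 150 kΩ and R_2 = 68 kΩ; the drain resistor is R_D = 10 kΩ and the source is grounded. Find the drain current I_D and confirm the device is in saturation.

I_D ≈ 0.91 mA

V_G = V_DD·R_2/(R_1+R_2) = 11×68/218 = 3.43 V. With the source grounded, V_GS = V_G = 3.43 V.
Assume saturation: I_D = (k_n/2)(V_GS − V_t)² = (1.2/2)×(3.43 − 2.2)² = 0.6×1.23² = 0.91 mA.
V_DS = V_DD − I_D·R_D = 11 − 0.91×10 = 1.9 V.
Saturation requires V_DS ≥ V_GS − V_t = 1.23 V; 1.9 ≥ 1.23 ✓.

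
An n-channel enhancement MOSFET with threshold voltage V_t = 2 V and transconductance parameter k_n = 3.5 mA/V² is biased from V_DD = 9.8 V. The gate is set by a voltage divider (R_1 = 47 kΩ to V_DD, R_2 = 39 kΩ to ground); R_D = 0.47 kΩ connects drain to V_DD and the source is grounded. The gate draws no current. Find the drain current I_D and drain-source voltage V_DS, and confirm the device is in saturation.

I_D ≈ 10 mA, V_DS ≈ 4.9 V

V_G = V_DD·R_2/(R_1+R_2) = 9.8×39/86 = 4.44 V. With the source grounded, V_GS = V_G = 4.44 V.
Assume saturation: I_D = (k_n/2)(V_GS − V_t)² = (3.5/2)×(4.44 − 2)² = 1.75×2.44² = 10.5 mA.
V_DS = V_DD − I_D·R_D = 9.8 − 10.5×0.47 = 4.89 V.
Saturation requires V_DS ≥ V_GS − V_t = 2.44 V; 4.89 ≥ 2.44 ✓.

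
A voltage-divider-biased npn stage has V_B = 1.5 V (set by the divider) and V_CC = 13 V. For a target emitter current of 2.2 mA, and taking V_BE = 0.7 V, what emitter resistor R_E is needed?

R_E ≈ 0.36 kΩ

V_E = V_B − V_BE = 1.5 − 0.7 = 0.8 V.
R_E = V_E / I_E = 0.8 / 2.2 = 0.364 kΩ.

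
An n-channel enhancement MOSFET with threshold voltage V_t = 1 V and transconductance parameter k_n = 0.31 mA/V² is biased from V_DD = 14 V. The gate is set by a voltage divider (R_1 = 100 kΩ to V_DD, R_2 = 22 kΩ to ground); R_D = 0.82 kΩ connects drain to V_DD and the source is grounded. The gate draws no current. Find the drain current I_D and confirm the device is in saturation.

V_G = V_DD·R_2/(R_1+R_2) = 14×22/122 = 2.52 V. With the source grounded, V_GS = V_G = 2.52 V.
Assume saturation: I_D = (k_n/2)(V_GS − V_t)² = (0.31/2)×(2.52 − 1)² = 0.155×1.52² = 0.36 mA.
V_DS = V_DD − I_D·R_D = 14 − 0.36×0.82 = 13.7 V.
Saturation requires V_DS ≥ V_GS − V_t = 1.52 V; 13.7 ≥ 1.52 ✓.

I_D ≈ 0.36 mA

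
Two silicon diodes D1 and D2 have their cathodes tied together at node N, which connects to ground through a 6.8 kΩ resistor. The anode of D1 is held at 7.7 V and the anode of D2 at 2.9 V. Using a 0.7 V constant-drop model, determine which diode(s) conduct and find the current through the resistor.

Only D1 conducts; I_R ≈ 1 mA

Assume both conduct. Then node N would need to be at both 7.7−0.7 = 7 V and 2.9−0.7 = 2.2 V, which is impossible.
Assume only D1 conducts: V_N = 7.7 − 0.7 = 7 V, so I_R = 7/6.8 = 1.03 mA.
Check D2: its anode-to-cathode voltage is 2.9 − 7 = -4.1 V < 0.7 V, so it is off. The assumption is consistent.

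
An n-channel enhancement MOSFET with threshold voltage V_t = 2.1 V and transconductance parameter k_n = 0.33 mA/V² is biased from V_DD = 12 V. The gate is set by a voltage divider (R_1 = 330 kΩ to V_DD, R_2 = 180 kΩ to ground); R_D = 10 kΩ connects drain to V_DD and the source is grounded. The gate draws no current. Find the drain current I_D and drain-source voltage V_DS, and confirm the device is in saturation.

I_D ≈ 0.75 mA, V_DS ≈ 4.5 V

V_G = V_DD·R_2/(R_1+R_2) = 12×180/510 = 4.24 V. With the source grounded, V_GS = V_G = 4.24 V.
Assume saturation: I_D = (k_n/2)(V_GS − V_t)² = (0.33/2)×(4.24 − 2.1)² = 0.165×2.14² = 0.752 mA.
V_DS = V_DD − I_D·R_D = 12 − 0.752×10 = 4.48 V.
Saturation requires V_DS ≥ V_GS − V_t = 2.14 V; 4.48 ≥ 2.14 ✓.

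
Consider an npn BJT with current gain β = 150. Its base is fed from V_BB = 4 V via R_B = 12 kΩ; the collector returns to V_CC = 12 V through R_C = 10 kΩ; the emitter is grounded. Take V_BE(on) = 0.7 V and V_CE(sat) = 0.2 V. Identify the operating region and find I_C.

saturation; I_C ≈ 1.2 mA

Assume active: I_B = (4 − 0.7)/12 = 0.275 mA, giving I_C = β·I_B = 41.2 mA.
But then V_CE = 12 − 41.2×10 = -400 V < V_CE(sat) = 0.2 V — impossible in the active region.
So the transistor is saturated. With V_CE = 0.2 V, I_C = (V_CC − 0.2)/R_C = 11.8/10 = 1.18 mA.
Check: β·I_B = 41.2 mA > I_C = 1.18 mA, confirming saturation.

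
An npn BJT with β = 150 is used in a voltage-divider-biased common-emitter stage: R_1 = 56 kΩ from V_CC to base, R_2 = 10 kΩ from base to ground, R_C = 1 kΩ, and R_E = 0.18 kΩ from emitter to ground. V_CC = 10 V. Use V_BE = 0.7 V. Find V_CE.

V_CE ≈ 6 V

Thevenize the base divider: V_Th = V_CC·R_2/(R_1+R_2) = 10×10/66 = 1.52 V, R_Th = R_1‖R_2 = 8.48 kΩ.
Base-emitter loop: V_Th = I_B·R_Th + V_BE + (β+1)I_B·R_E, so I_B = (1.52 − 0.7) / (8.48 + 151×0.18) = 0.0229 mA.
I_C = β·I_B = 150×0.0229 = 3.43 mA, and I_E = (β+1)I_B = 3.45 mA.
V_CE = V_CC − I_C·R_C − I_E·R_E = 10 − 3.43×1 − 3.45×0.18 = 5.95 V.
V_CE = 5.95 V > 0.2 V confirms active-region operation.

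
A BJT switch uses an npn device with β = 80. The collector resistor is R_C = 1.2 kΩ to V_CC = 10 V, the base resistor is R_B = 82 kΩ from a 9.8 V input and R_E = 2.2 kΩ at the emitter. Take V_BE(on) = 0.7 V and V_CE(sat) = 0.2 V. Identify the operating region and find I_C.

Assume active. Base-emitter loop: I_B = (V_BB − V_BE)/(R_B + (β+1)R_E) = (9.8 − 0.7)/(82 + 81×2.2) = 0.035 mA.
I_C = β·I_B = 80×0.035 = 2.8 mA.
V_CE = V_CC − I_C·R_C − I_E·R_E = 10 − 2.8×1.2 − 2.83×2.2 = 0.41 V > V_CE(sat), so the active-region assumption holds.

active; I_C ≈ 2.8 mA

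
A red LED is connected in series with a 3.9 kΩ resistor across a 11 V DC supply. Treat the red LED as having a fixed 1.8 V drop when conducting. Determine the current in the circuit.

I ≈ 2.4 mA

KVL around the loop: 11 = V_D + I·R = 1.8 + I × 3.9 kΩ.
So I = (11 − 1.8) / 3.9 kΩ = 9.2 / 3.9 = 2.36 mA.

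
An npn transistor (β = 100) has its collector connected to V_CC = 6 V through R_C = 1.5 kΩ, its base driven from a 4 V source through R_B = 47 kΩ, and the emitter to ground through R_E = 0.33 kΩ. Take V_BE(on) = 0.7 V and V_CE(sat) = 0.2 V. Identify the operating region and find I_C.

saturation; I_C ≈ 3.2 mA

Assume active: I_B = (4 − 0.7)/(47 + 101×0.33) = 0.0411 mA, I_C = β·I_B = 4.11 mA.
Then V_CE = 6 − 4.11×1.5 − 4.15×0.33 = -1.53 V < 0.2 V — the active assumption fails.
Re-solve with V_CE = 0.2 V. KCL at the emitter: V_E/R_E = (V_BB−0.7−V_E)/R_B + (V_CC−0.2−V_E)/R_C, giving V_E = 1.06 V.
I_C = (V_CC − 0.2 − V_E)/R_C = (5.8 − 1.06)/1.5 = 3.16 mA.
Check: I_B = (3.3 − 1.06)/47 = 0.0477 mA, and β·I_B = 4.77 mA > I_C, confirming saturation.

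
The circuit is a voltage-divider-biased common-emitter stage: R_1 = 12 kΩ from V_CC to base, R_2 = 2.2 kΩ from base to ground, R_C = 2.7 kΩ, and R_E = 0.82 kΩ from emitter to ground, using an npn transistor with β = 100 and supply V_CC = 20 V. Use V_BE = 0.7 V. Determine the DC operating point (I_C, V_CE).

Thevenize the base divider: V_Th = V_CC·R_2/(R_1+R_2) = 20×2.2/14.2 = 3.1 V, R_Th = R_1‖R_2 = 1.86 kΩ.
Base-emitter loop: V_Th = I_B·R_Th + V_BE + (β+1)I_B·R_E, so I_B = (3.1 − 0.7) / (1.86 + 101×0.82) = 0.0283 mA.
I_C = β·I_B = 100×0.0283 = 2.83 mA, and I_E = (β+1)I_B = 2.86 mA.
V_CE = V_CC − I_C·R_C − I_E·R_E = 20 − 2.83×2.7 − 2.86×0.82 = 10 V.
V_CE = 10 V > 0.2 V confirms active-region operation.

I_C ≈ 2.8 mA, V_CE ≈ 10 V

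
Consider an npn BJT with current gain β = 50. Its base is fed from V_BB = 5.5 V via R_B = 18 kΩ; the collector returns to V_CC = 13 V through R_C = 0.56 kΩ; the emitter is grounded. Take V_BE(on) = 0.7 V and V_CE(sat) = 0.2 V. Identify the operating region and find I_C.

active; I_C ≈ 13 mA

Assume active. Base-emitter loop: I_B = (V_BB − V_BE)/R_B = (5.5 − 0.7)/18 = 0.267 mA.
I_C = β·I_B = 50×0.267 = 13.3 mA.
V_CE = V_CC − I_C·R_C = 13 − 13.3×0.56 = 5.53 V > V_CE(sat), so the active-region assumption holds.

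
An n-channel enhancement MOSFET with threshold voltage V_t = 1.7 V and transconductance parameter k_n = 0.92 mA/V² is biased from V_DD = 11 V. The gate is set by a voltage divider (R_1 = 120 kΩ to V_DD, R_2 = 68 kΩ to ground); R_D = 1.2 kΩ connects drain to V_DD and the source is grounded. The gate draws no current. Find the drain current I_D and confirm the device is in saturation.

V_G = V_DD·R_2/(R_1+R_2) = 11×68/188 = 3.98 V. With the source grounded, V_GS = V_G = 3.98 V.
Assume saturation: I_D = (k_n/2)(V_GS − V_t)² = (0.92/2)×(3.98 − 1.7)² = 0.46×2.28² = 2.39 mA.
V_DS = V_DD − I_D·R_D = 11 − 2.39×1.2 = 8.13 V.
Saturation requires V_DS ≥ V_GS − V_t = 2.28 V; 8.13 ≥ 2.28 ✓.

I_D ≈ 2.4 mA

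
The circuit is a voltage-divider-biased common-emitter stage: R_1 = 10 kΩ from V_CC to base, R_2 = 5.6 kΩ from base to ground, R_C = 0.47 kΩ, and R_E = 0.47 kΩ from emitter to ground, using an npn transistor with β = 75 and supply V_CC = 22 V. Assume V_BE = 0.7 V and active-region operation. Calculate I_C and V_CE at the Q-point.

I_C ≈ 14 mA, V_CE ≈ 9 V

Thevenize the base divider: V_Th = V_CC·R_2/(R_1+R_2) = 22×5.6/15.6 = 7.9 V, R_Th = R_1‖R_2 = 3.59 kΩ.
Base-emitter loop: V_Th = I_B·R_Th + V_BE + (β+1)I_B·R_E, so I_B = (7.9 − 0.7) / (3.59 + 76×0.47) = 0.183 mA.
I_C = β·I_B = 75×0.183 = 13.7 mA, and I_E = (β+1)I_B = 13.9 mA.
V_CE = V_CC − I_C·R_C − I_E·R_E = 22 − 13.7×0.47 − 13.9×0.47 = 9.01 V.
V_CE = 9.01 V > 0.2 V confirms active-region operation.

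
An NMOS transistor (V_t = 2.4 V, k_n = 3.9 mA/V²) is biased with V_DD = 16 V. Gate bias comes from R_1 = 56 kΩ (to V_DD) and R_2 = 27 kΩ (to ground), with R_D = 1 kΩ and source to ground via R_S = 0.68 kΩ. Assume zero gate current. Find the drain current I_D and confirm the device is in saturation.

I_D ≈ 2.5 mA

V_G = V_DD·R_2/(R_1+R_2) = 16×27/83 = 5.2 V.
Assume saturation: I_D = (k_n/2)(V_GS − V_t)² with V_GS = V_G − I_D·R_S = 5.2 − 0.68·I_D.
Substituting gives 0.902·I_D² − 8.44·I_D + 15.3 = 0, with roots I_D = 2.47 or 6.89 mA.
The root I_D = 6.89 mA gives V_GS = 0.52 V ≤ V_t, so take I_D = 2.47 mA.
Then V_GS = 3.53 V and V_DS = V_DD − I_D(R_D+R_S) = 16 − 2.47×1.68 = 11.9 V.
Saturation requires V_DS ≥ V_GS − V_t = 1.13 V; 11.9 ≥ 1.13 ✓.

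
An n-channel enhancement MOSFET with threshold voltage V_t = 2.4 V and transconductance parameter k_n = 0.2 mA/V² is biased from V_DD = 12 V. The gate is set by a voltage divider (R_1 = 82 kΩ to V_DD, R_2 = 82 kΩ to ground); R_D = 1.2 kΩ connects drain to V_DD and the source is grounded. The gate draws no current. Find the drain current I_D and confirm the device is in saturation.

I_D ≈ 1.3 mA

V_G = V_DD·R_2/(R_1+R_2) = 12×82/164 = 6 V. With the source grounded, V_GS = V_G = 6 V.
Assume saturation: I_D = (k_n/2)(V_GS − V_t)² = (0.2/2)×(6 − 2.4)² = 0.1×3.6² = 1.3 mA.
V_DS = V_DD − I_D·R_D = 12 − 1.3×1.2 = 10.4 V.
Saturation requires V_DS ≥ V_GS − V_t = 3.6 V; 10.4 ≥ 3.6 ✓.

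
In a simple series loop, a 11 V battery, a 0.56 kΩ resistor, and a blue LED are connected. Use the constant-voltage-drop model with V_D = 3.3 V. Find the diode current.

KVL around the loop: 11 = V_D + I·R = 3.3 + I × 0.56 kΩ.
So I = (11 − 3.3) / 0.56 kΩ = 7.7 / 0.56 = 13.7 mA.

I ≈ 14 mA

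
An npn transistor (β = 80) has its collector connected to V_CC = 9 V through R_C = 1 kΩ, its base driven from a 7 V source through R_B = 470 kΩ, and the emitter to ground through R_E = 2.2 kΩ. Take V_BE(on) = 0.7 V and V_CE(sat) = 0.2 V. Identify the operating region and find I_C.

active; I_C ≈ 0.78 mA

Assume active. Base-emitter loop: I_B = (V_BB − V_BE)/(R_B + (β+1)R_E) = (7 − 0.7)/(470 + 81×2.2) = 0.00972 mA.
I_C = β·I_B = 80×0.00972 = 0.778 mA.
V_CE = V_CC − I_C·R_C − I_E·R_E = 9 − 0.778×1 − 0.787×2.2 = 6.49 V > V_CE(sat), so the active-region assumption holds.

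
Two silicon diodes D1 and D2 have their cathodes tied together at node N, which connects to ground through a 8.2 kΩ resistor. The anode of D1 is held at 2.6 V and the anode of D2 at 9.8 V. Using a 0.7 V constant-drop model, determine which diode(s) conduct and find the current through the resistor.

Assume both conduct. Then node N would need to be at both 2.6−0.7 = 1.9 V and 9.8−0.7 = 9.1 V, which is impossible.
Assume only D2 conducts: V_N = 9.8 − 0.7 = 9.1 V, so I_R = 9.1/8.2 = 1.11 mA.
Check D1: its anode-to-cathode voltage is 2.6 − 9.1 = -6.5 V < 0.7 V, so it is off. The assumption is consistent.

Only D2 conducts; I_R ≈ 1.1 mA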